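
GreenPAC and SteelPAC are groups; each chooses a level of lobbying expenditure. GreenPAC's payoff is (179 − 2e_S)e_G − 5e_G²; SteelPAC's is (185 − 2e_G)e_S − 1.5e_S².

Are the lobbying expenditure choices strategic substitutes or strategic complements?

Expanding GreenPAC's payoff: 179e_G − 2e_Se_G − 5e_G².
∂π/∂e_G = 179 − 2e_S − 10e_G = 0, so e_G = 17.9 − 0.2e_S.
The best-response slope de_G/de_S = −0.2 < 0: the reaction function is downward-sloping, so the choices are strategic substitutes.

strategic substitutes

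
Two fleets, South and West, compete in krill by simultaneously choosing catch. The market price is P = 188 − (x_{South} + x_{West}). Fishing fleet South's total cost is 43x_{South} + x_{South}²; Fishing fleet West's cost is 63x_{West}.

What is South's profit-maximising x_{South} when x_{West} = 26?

29.75

Fishing fleet South's profit: π = x_{South}(188 − (x_{South} + x_{West})) − 43x_{South} − x_{South}².
∂π/∂x_{South} = 145 − 4x_{South} − x_{West} = 0, so x_{South} = 36.25 − 0.25x_{West}.
At x_{West} = 26: x_{South} = 36.25 − 0.25·26 = 29.75.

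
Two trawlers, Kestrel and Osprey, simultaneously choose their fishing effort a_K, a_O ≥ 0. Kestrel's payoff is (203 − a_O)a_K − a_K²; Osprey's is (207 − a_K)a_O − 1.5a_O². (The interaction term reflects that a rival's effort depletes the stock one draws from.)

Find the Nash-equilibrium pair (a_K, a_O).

Expanding Kestrel's payoff: 203a_K − a_Oa_K − a_K².
∂π/∂a_K = 203 − a_O − 2a_K = 0, so a_K = 101.5 − 0.5a_O.
Likewise for Osprey: a_O = 69 − (1/3)a_K.
Solving the two reaction functions simultaneously: (1 − (−0.5)(−1/3))a_K = 101.5 − 0.5·69, so (5/6)a_K = 67 and a_K = 80.4.
Then a_O = 69 − (1/3)·80.4 = 42.2.

80.4, 42.2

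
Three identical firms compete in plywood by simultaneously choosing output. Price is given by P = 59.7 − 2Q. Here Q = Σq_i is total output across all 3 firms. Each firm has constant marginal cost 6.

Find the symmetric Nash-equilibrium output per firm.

6.7125

A representative firm's profit is π_i = q_i(59.7 − 2Q) − 6q_i, with Q = q_i + Σ_{j≠i} q_j.
First-order condition: 53.7 − 4q_i − 2Σ_{j≠i} q_j = 0.
In a symmetric equilibrium every firm chooses the same q, so Σ_{j≠i} q_j = 2q. The condition becomes 53.7 − 8q = 0, giving q = 53.7/8 = 6.7125.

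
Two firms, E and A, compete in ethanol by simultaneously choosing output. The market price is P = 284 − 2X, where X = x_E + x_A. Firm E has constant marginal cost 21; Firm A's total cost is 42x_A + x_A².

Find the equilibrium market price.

130.4

Firm E's profit: π = x_E(284 − 2(x_E + x_A)) − 21x_E.
∂π/∂x_E = 263 − 4x_E − 2x_A = 0, so x_E = 65.75 − 0.5x_A.
For A: ∂π/∂x_A = 242 − 6x_A − 2x_E = 0 ⇒ x_A = 121/3 − (1/3)x_E.
Solving the two reaction functions simultaneously: (1 − (−0.5)(−1/3))x_E = 65.75 − 0.5·(121/3), so (5/6)x_E = 547/12 and x_E = 54.7.
Then x_A = 121/3 − (1/3)·54.7 = 22.1.
Equilibrium price: P = 284 − 2·76.8 = 130.4.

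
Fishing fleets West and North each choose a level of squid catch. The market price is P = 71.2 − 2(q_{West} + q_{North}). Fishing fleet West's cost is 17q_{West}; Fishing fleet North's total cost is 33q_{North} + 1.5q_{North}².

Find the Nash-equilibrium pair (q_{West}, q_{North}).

12.625, 1.85

Fishing fleet West's profit: π = q_{West}(71.2 − 2(q_{West} + q_{North})) − 17q_{West}.
∂π/∂q_{West} = 54.2 − 4q_{West} − 2q_{North} = 0, so q_{West} = 13.55 − 0.5q_{North}.
For North: ∂π/∂q_{North} = 38.2 − 7q_{North} − 2q_{West} = 0 ⇒ q_{North} = 191/35 − (2/7)q_{West}.
Plugging q_{North} into West's best response: q_{West} = 13.55 − 0.5(191/35 − (2/7)q_{West}) ⇒ (6/7)q_{West} = 303/28, so q_{West} = 12.625.
Then q_{North} = 191/35 − (2/7)·12.625 = 1.85.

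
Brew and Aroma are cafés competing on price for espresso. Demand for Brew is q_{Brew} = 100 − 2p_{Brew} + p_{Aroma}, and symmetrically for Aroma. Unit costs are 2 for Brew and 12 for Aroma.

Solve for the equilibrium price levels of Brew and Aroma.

Brew's profit: π = (p_{Brew} − 2)(100 − 2p_{Brew} + p_{Aroma}).
∂π/∂p_{Brew} = 104 − 4p_{Brew} + p_{Aroma} = 0 ⇒ p_{Brew} = 26 + 0.25p_{Aroma}.
Similarly p_{Aroma} = 31 + 0.25p_{Brew}.
Solving the two reaction functions simultaneously: (1 − (0.25)(0.25))p_{Brew} = 26 + 0.25·31, so 0.9375p_{Brew} = 33.75 and p_{Brew} = 36.
Then p_{Aroma} = 31 + 0.25·36 = 40.

36, 40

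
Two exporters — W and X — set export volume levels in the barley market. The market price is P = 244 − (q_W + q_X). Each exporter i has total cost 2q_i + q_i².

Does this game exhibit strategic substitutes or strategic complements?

strategic substitutes

Exporter W's profit: π = q_W(244 − (q_W + q_X)) − 2q_W − q_W².
∂π/∂q_W = 242 − 4q_W − q_X = 0, so q_W = 60.5 − 0.25q_X.
The best-response slope dq_W/dq_X = −0.25 < 0: the reaction function is downward-sloping, so the choices are strategic substitutes.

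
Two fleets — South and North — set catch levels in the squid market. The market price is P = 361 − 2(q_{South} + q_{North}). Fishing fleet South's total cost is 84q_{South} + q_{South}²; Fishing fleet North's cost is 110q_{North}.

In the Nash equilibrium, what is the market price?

Fishing fleet South's profit: π = q_{South}(361 − 2(q_{South} + q_{North})) − 84q_{South} − q_{South}².
∂π/∂q_{South} = 277 − 6q_{South} − 2q_{North} = 0, so q_{South} = 277/6 − (1/3)q_{North}.
For North: ∂π/∂q_{North} = 251 − 4q_{North} − 2q_{South} = 0 ⇒ q_{North} = 62.75 − 0.5q_{South}.
Plugging q_{North} into South's best response: q_{South} = 277/6 − (1/3)(62.75 − 0.5q_{South}) ⇒ (5/6)q_{South} = 25.25, so q_{South} = 30.3.
Then q_{North} = 62.75 − 0.5·30.3 = 47.6.
Equilibrium price: P = 361 − 2·77.9 = 205.2.

205.2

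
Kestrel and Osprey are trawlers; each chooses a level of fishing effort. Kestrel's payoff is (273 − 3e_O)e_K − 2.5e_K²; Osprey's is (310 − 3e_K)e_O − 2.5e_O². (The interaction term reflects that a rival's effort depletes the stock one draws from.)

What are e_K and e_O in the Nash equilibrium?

27.1875, 45.6875

Expanding Kestrel's payoff: 273e_K − 3e_Oe_K − 2.5e_K².
∂π/∂e_K = 273 − 3e_O − 5e_K = 0, so e_K = 54.6 − 0.6e_O.
Likewise for Osprey: e_O = 62 − 0.6e_K.
Solving the two reaction functions simultaneously: (1 − (−0.6)(−0.6))e_K = 54.6 − 0.6·62, so 0.64e_K = 17.4 and e_K = 27.1875.
Then e_O = 62 − 0.6·27.1875 = 45.6875.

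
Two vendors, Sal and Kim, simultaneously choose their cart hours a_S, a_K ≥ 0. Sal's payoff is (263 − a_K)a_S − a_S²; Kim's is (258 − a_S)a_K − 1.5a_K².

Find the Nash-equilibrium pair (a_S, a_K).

Expanding Sal's payoff: 263a_S − a_Ka_S − a_S².
∂π/∂a_S = 263 − a_K − 2a_S = 0, so a_S = 131.5 − 0.5a_K.
Likewise for Kim: a_K = 86 − (1/3)a_S.
Plugging a_K into Sal's best response: a_S = 131.5 − 0.5(86 − (1/3)a_S) ⇒ (5/6)a_S = 88.5, so a_S = 106.2.
Then a_K = 86 − (1/3)·106.2 = 50.6.

106.2, 50.6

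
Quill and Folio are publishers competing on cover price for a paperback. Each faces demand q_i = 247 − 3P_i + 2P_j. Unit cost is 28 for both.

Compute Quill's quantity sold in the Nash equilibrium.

164.25

Quill's profit: π = (P_{Quill} − 28)(247 − 3P_{Quill} + 2P_{Folio}).
∂π/∂P_{Quill} = 331 − 6P_{Quill} + 2P_{Folio} = 0 ⇒ P_{Quill} = 331/6 + (1/3)P_{Folio}.
The game is symmetric, so in equilibrium P_{Folio} = P_{Quill}: the reaction function gives (2/3)P_{Quill} = 331/6, hence P_{Quill} = 82.75.
q_{Quill} = 247 − 3·82.75 + 2·82.75 = 164.25.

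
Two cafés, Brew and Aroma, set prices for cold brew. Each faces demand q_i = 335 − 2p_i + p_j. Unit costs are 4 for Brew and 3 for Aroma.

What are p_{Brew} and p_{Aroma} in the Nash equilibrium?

Brew's profit: π = (p_{Brew} − 4)(335 − 2p_{Brew} + p_{Aroma}).
∂π/∂p_{Brew} = 343 − 4p_{Brew} + p_{Aroma} = 0 ⇒ p_{Brew} = 85.75 + 0.25p_{Aroma}.
Similarly p_{Aroma} = 85.25 + 0.25p_{Brew}.
Substituting the second reaction function into the first: p_{Brew} = 85.75 + 0.25(85.25 + 0.25p_{Brew}), which gives 0.9375p_{Brew} = 107.0625 ⇒ p_{Brew} = 114.2.
Then p_{Aroma} = 85.25 + 0.25·114.2 = 113.8.

114.2, 113.8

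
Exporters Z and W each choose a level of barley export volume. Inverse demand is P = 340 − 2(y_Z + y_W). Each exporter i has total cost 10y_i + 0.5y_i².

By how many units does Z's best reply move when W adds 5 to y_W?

Exporter Z's profit: π = y_Z(340 − 2(y_Z + y_W)) − 10y_Z − 0.5y_Z².
∂π/∂y_Z = 330 − 5y_Z − 2y_W = 0, so y_Z = 66 − 0.4y_W.
The reaction-function slope is −0.4, so a 5-unit rise in y_W moves y_Z by −0.4 × 5 = −2. Z's best response falls — the actions are strategic substitutes.

-2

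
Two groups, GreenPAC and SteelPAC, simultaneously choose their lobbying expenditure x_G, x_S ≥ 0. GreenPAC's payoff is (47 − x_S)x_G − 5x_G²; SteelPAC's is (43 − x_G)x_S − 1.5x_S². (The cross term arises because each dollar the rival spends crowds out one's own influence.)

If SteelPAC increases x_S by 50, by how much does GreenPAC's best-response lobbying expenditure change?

-5

Expanding GreenPAC's payoff: 47x_G − x_Sx_G − 5x_G².
∂π/∂x_G = 47 − x_S − 10x_G = 0, so x_G = 4.7 − 0.1x_S.
The reaction-function slope is −0.1, so a 50-unit rise in x_S moves x_G by −0.1 × 50 = −5. GreenPAC's best response falls — the actions are strategic substitutes.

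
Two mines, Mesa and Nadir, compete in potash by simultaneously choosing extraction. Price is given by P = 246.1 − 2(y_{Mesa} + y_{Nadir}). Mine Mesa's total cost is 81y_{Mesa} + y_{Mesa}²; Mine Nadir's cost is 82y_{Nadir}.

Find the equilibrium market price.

Mine Mesa's profit: π = y_{Mesa}(246.1 − 2(y_{Mesa} + y_{Nadir})) − 81y_{Mesa} − y_{Mesa}².
∂π/∂y_{Mesa} = 165.1 − 6y_{Mesa} − 2y_{Nadir} = 0, so y_{Mesa} = 1651/60 − (1/3)y_{Nadir}.
For Nadir: ∂π/∂y_{Nadir} = 164.1 − 4y_{Nadir} − 2y_{Mesa} = 0 ⇒ y_{Nadir} = 41.025 − 0.5y_{Mesa}.
Substituting the second reaction function into the first: y_{Mesa} = 1651/60 − (1/3)(41.025 − 0.5y_{Mesa}), which gives (5/6)y_{Mesa} = 1661/120 ⇒ y_{Mesa} = 16.61.
Then y_{Nadir} = 41.025 − 0.5·16.61 = 32.72.
Equilibrium price: P = 246.1 − 2·49.33 = 147.44.

147.44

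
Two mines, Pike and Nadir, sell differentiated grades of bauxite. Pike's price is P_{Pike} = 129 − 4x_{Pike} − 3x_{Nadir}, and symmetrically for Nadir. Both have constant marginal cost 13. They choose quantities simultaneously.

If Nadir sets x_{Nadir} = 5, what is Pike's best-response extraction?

Mine Pike's profit: π = x_{Pike}(129 − 4x_{Pike} − 3x_{Nadir}) − 13x_{Pike}.
∂π/∂x_{Pike} = 116 − 8x_{Pike} − 3x_{Nadir} = 0 ⇒ x_{Pike} = 14.5 − 0.375x_{Nadir}.
At x_{Nadir} = 5: x_{Pike} = 14.5 − 0.375·5 = 12.625.

12.625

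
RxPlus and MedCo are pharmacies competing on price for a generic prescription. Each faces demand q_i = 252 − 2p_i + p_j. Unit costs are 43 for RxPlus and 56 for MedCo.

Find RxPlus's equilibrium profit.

RxPlus's profit: π = (p_{RxPlus} − 43)(252 − 2p_{RxPlus} + p_{MedCo}).
∂π/∂p_{RxPlus} = 338 − 4p_{RxPlus} + p_{MedCo} = 0 ⇒ p_{RxPlus} = 84.5 + 0.25p_{MedCo}.
Similarly p_{MedCo} = 91 + 0.25p_{RxPlus}.
Solving the two reaction functions simultaneously: (1 − (0.25)(0.25))p_{RxPlus} = 84.5 + 0.25·91, so 0.9375p_{RxPlus} = 107.25 and p_{RxPlus} = 114.4.
Then p_{MedCo} = 91 + 0.25·114.4 = 119.6.
q_{RxPlus} = 252 − 2·114.4 + 119.6 = 142.8.
Profit = (114.4 − 43)·142.8 = 10195.92.

10195.92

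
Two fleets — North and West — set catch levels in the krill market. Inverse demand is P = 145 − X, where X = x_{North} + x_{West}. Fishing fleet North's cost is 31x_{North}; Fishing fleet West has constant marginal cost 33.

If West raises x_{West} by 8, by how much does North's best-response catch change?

-4

Fishing fleet North's profit: π = x_{North}(145 − (x_{North} + x_{West})) − 31x_{North}.
∂π/∂x_{North} = 114 − 2x_{North} − x_{West} = 0, so x_{North} = 57 − 0.5x_{West}.
The reaction-function slope is −0.5, so an 8-unit rise in x_{West} moves x_{North} by −0.5 × 8 = −4. North's best response falls — the actions are strategic substitutes.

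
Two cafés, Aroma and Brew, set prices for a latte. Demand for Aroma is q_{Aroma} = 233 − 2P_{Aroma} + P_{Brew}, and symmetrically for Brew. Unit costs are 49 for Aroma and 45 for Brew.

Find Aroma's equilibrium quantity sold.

121.6

Aroma's profit: π = (P_{Aroma} − 49)(233 − 2P_{Aroma} + P_{Brew}).
∂π/∂P_{Aroma} = 331 − 4P_{Aroma} + P_{Brew} = 0 ⇒ P_{Aroma} = 82.75 + 0.25P_{Brew}.
Similarly P_{Brew} = 80.75 + 0.25P_{Aroma}.
Substituting the second reaction function into the first: P_{Aroma} = 82.75 + 0.25(80.75 + 0.25P_{Aroma}), which gives 0.9375P_{Aroma} = 102.9375 ⇒ P_{Aroma} = 109.8.
Then P_{Brew} = 80.75 + 0.25·109.8 = 108.2.
q_{Aroma} = 233 − 2·109.8 + 108.2 = 121.6.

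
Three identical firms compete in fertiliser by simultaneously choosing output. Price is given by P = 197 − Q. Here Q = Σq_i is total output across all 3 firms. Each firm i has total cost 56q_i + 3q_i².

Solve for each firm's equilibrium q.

A representative firm's profit is π_i = q_i(197 − Q) − 56q_i − 3q_i², with Q = q_i + Σ_{j≠i} q_j.
First-order condition: 141 − 8q_i − Σ_{j≠i} q_j = 0.
In a symmetric equilibrium every firm chooses the same q, so Σ_{j≠i} q_j = 2q. The condition becomes 141 − 10q = 0, giving q = 141/10 = 14.1.

14.1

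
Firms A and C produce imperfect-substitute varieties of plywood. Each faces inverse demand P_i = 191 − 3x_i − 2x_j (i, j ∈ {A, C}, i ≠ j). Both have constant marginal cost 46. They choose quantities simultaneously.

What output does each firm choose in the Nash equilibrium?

18.125

Firm A's profit: π = x_A(191 − 3x_A − 2x_C) − 46x_A.
∂π/∂x_A = 145 − 6x_A − 2x_C = 0 ⇒ x_A = 145/6 − (1/3)x_C.
By symmetry x_C = x_A; substituting into the reaction function, (4/3)x_A = 145/6 and x_A = 18.125.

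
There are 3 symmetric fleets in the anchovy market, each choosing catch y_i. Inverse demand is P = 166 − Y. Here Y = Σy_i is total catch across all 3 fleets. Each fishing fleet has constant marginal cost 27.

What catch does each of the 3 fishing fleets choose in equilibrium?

34.75

A representative fishing fleet's profit is π_i = y_i(166 − Y) − 27y_i, with Y = y_i + Σ_{j≠i} y_j.
First-order condition: 139 − 2y_i − Σ_{j≠i} y_j = 0.
With identical fishing fleets, set every y_j = y: then 139 − 2y − 2y = 0, i.e. y = 139/4 = 34.75.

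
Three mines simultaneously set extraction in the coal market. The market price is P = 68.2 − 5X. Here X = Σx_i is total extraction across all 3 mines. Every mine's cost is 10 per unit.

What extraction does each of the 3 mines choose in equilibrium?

2.91

A representative mine's profit is π_i = x_i(68.2 − 5X) − 10x_i, with X = x_i + Σ_{j≠i} x_j.
First-order condition: 58.2 − 10x_i − 5Σ_{j≠i} x_j = 0.
Imposing symmetry (x_j = x for all j) turns Σ_{j≠i} x_j into 2x, so 58.2 = 20x and x = 2.91.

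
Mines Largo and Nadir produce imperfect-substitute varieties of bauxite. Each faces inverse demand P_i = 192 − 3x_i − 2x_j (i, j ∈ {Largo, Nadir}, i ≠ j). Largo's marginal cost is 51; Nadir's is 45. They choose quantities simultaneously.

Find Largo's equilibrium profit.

892.6875

Mine Largo's profit: π = x_{Largo}(192 − 3x_{Largo} − 2x_{Nadir}) − 51x_{Largo}.
∂π/∂x_{Largo} = 141 − 6x_{Largo} − 2x_{Nadir} = 0 ⇒ x_{Largo} = 23.5 − (1/3)x_{Nadir}.
Similarly x_{Nadir} = 24.5 − (1/3)x_{Largo}.
Plugging x_{Nadir} into Largo's best response: x_{Largo} = 23.5 − (1/3)(24.5 − (1/3)x_{Largo}) ⇒ (8/9)x_{Largo} = 46/3, so x_{Largo} = 17.25.
Then x_{Nadir} = 24.5 − (1/3)·17.25 = 18.75.
P_{Largo} = 192 − 3·17.25 − 2·18.75 = 102.75.
Profit = (102.75 − 51)·17.25 = 892.6875.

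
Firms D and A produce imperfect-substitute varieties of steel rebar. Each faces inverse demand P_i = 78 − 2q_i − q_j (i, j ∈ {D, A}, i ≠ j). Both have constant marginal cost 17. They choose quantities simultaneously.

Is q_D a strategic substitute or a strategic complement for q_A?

Firm D's profit: π = q_D(78 − 2q_D − q_A) − 17q_D.
∂π/∂q_D = 61 − 4q_D − q_A = 0 ⇒ q_D = 15.25 − 0.25q_A.
The best-response slope dq_D/dq_A = −0.25 < 0: the reaction function is downward-sloping, so the choices are strategic substitutes.

strategic substitutes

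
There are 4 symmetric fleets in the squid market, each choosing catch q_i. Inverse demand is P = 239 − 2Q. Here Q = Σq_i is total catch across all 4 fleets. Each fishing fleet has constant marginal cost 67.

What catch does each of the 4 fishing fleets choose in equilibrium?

A representative fishing fleet's profit is π_i = q_i(239 − 2Q) − 67q_i, with Q = q_i + Σ_{j≠i} q_j.
First-order condition: 172 − 4q_i − 2Σ_{j≠i} q_j = 0.
With identical fishing fleets, set every q_j = q: then 172 − 4q − 6q = 0, i.e. q = 172/10 = 17.2.

17.2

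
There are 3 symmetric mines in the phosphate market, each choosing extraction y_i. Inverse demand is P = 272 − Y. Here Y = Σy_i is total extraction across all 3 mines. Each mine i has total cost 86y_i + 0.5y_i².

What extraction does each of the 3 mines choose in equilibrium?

A representative mine's profit is π_i = y_i(272 − Y) − 86y_i − 0.5y_i², with Y = y_i + Σ_{j≠i} y_j.
First-order condition: 186 − 3y_i − Σ_{j≠i} y_j = 0.
With identical mines, set every y_j = y: then 186 − 3y − 2y = 0, i.e. y = 186/5 = 37.2.

37.2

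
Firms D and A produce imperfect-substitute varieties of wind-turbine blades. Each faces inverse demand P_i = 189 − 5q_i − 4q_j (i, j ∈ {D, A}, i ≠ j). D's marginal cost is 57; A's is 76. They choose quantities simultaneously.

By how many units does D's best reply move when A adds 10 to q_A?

-4

Firm D's profit: π = q_D(189 − 5q_D − 4q_A) − 57q_D.
∂π/∂q_D = 132 − 10q_D − 4q_A = 0 ⇒ q_D = 13.2 − 0.4q_A.
The reaction-function slope is −0.4, so a 10-unit rise in q_A moves q_D by −0.4 × 10 = −4. D's best response falls — the actions are strategic substitutes.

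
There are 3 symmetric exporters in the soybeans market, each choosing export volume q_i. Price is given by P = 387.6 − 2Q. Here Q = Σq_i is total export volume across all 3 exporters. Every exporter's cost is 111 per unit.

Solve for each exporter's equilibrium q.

A representative exporter's profit is π_i = q_i(387.6 − 2Q) − 111q_i, with Q = q_i + Σ_{j≠i} q_j.
First-order condition: 276.6 − 4q_i − 2Σ_{j≠i} q_j = 0.
In a symmetric equilibrium every exporter chooses the same q, so Σ_{j≠i} q_j = 2q. The condition becomes 276.6 − 8q = 0, giving q = 276.6/8 = 34.575.

34.575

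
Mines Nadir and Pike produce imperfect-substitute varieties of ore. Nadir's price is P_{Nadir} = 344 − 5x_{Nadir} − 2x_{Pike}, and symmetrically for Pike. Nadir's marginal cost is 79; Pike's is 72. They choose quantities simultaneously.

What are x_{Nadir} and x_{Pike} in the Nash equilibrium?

Mine Nadir's profit: π = x_{Nadir}(344 − 5x_{Nadir} − 2x_{Pike}) − 79x_{Nadir}.
∂π/∂x_{Nadir} = 265 − 10x_{Nadir} − 2x_{Pike} = 0 ⇒ x_{Nadir} = 26.5 − 0.2x_{Pike}.
Similarly x_{Pike} = 27.2 − 0.2x_{Nadir}.
Substituting the second reaction function into the first: x_{Nadir} = 26.5 − 0.2(27.2 − 0.2x_{Nadir}), which gives 0.96x_{Nadir} = 21.06 ⇒ x_{Nadir} = 21.9375.
Then x_{Pike} = 27.2 − 0.2·21.9375 = 22.8125.

21.9375, 22.8125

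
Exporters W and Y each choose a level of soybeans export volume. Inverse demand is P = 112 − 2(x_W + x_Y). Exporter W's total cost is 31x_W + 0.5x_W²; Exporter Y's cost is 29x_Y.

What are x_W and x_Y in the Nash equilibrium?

9.875, 15.8125

Exporter W's profit: π = x_W(112 − 2(x_W + x_Y)) − 31x_W − 0.5x_W².
∂π/∂x_W = 81 − 5x_W − 2x_Y = 0, so x_W = 16.2 − 0.4x_Y.
For Y: ∂π/∂x_Y = 83 − 4x_Y − 2x_W = 0 ⇒ x_Y = 20.75 − 0.5x_W.
Plugging x_Y into W's best response: x_W = 16.2 − 0.4(20.75 − 0.5x_W) ⇒ 0.8x_W = 7.9, so x_W = 9.875.
Then x_Y = 20.75 − 0.5·9.875 = 15.8125.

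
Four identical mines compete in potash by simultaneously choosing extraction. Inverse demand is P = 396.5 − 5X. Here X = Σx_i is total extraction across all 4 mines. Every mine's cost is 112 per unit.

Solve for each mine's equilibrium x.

A representative mine's profit is π_i = x_i(396.5 − 5X) − 112x_i, with X = x_i + Σ_{j≠i} x_j.
First-order condition: 284.5 − 10x_i − 5Σ_{j≠i} x_j = 0.
Imposing symmetry (x_j = x for all j) turns Σ_{j≠i} x_j into 3x, so 284.5 = 25x and x = 11.38.

11.38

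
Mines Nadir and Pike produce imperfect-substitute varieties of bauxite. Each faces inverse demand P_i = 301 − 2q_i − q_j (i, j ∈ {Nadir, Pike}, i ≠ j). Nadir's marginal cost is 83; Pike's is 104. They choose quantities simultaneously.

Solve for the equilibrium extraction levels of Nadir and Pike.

45, 38

Mine Nadir's profit: π = q_{Nadir}(301 − 2q_{Nadir} − q_{Pike}) − 83q_{Nadir}.
∂π/∂q_{Nadir} = 218 − 4q_{Nadir} − q_{Pike} = 0 ⇒ q_{Nadir} = 54.5 − 0.25q_{Pike}.
Similarly q_{Pike} = 49.25 − 0.25q_{Nadir}.
Substituting the second reaction function into the first: q_{Nadir} = 54.5 − 0.25(49.25 − 0.25q_{Nadir}), which gives 0.9375q_{Nadir} = 42.1875 ⇒ q_{Nadir} = 45.
Then q_{Pike} = 49.25 − 0.25·45 = 38.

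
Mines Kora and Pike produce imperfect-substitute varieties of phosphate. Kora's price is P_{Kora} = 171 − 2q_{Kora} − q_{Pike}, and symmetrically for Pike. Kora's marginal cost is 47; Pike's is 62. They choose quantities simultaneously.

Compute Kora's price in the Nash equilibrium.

98.6

Mine Kora's profit: π = q_{Kora}(171 − 2q_{Kora} − q_{Pike}) − 47q_{Kora}.
∂π/∂q_{Kora} = 124 − 4q_{Kora} − q_{Pike} = 0 ⇒ q_{Kora} = 31 − 0.25q_{Pike}.
Similarly q_{Pike} = 27.25 − 0.25q_{Kora}.
Solving the two reaction functions simultaneously: (1 − (−0.25)(−0.25))q_{Kora} = 31 − 0.25·27.25, so 0.9375q_{Kora} = 24.1875 and q_{Kora} = 25.8.
Then q_{Pike} = 27.25 − 0.25·25.8 = 20.8.
P_{Kora} = 171 − 2·25.8 − 20.8 = 98.6.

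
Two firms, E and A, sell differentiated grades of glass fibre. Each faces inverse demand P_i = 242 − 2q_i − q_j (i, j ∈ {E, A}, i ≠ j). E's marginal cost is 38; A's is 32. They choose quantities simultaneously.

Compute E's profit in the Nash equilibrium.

3264.32

Firm E's profit: π = q_E(242 − 2q_E − q_A) − 38q_E.
∂π/∂q_E = 204 − 4q_E − q_A = 0 ⇒ q_E = 51 − 0.25q_A.
Similarly q_A = 52.5 − 0.25q_E.
Solving the two reaction functions simultaneously: (1 − (−0.25)(−0.25))q_E = 51 − 0.25·52.5, so 0.9375q_E = 37.875 and q_E = 40.4.
Then q_A = 52.5 − 0.25·40.4 = 42.4.
P_E = 242 − 2·40.4 − 42.4 = 118.8.
Profit = (118.8 − 38)·40.4 = 3264.32.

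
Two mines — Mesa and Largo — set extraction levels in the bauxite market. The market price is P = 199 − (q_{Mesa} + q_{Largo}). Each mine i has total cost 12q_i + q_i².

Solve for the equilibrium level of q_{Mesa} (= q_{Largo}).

37.4

Mine Mesa's profit: π = q_{Mesa}(199 − (q_{Mesa} + q_{Largo})) − 12q_{Mesa} − q_{Mesa}².
∂π/∂q_{Mesa} = 187 − 4q_{Mesa} − q_{Largo} = 0, so q_{Mesa} = 46.75 − 0.25q_{Largo}.
Setting q_{Mesa} = q_{Largo} in the reaction function: q_{Mesa} = 46.75 − 0.25q_{Mesa}, so q_{Mesa} = 46.75 / 1.25 = 37.4.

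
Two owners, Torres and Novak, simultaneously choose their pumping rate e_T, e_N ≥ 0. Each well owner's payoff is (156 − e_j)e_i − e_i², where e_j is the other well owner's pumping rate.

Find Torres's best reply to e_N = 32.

Torres's payoff is (156 − e_N)e_T − e_T².
∂π/∂e_T = 156 − e_N − 2e_T = 0, so e_T = 78 − 0.5e_N.
At e_N = 32: e_T = 78 − 0.5·32 = 62.

62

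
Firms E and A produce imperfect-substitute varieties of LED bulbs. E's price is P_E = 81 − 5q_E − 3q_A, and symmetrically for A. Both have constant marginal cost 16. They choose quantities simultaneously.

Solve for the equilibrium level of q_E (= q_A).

5

Firm E's profit: π = q_E(81 − 5q_E − 3q_A) − 16q_E.
∂π/∂q_E = 65 − 10q_E − 3q_A = 0 ⇒ q_E = 6.5 − 0.3q_A.
Setting q_E = q_A in the reaction function: q_E = 6.5 − 0.3q_E, so q_E = 6.5 / 1.3 = 5.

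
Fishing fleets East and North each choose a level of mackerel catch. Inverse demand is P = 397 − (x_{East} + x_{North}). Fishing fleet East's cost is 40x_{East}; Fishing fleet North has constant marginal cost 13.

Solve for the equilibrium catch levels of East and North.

Fishing fleet East's profit: π = x_{East}(397 − (x_{East} + x_{North})) − 40x_{East}.
∂π/∂x_{East} = 357 − 2x_{East} − x_{North} = 0, so x_{East} = 178.5 − 0.5x_{North}.
By the same steps for North: x_{North} = 192 − 0.5x_{East}.
Solving the two reaction functions simultaneously: (1 − (−0.5)(−0.5))x_{East} = 178.5 − 0.5·192, so 0.75x_{East} = 82.5 and x_{East} = 110.
Then x_{North} = 192 − 0.5·110 = 137.

110, 137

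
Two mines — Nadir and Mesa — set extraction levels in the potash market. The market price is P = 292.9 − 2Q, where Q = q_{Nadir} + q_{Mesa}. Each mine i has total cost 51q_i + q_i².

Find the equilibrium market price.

Mine Nadir's profit: π = q_{Nadir}(292.9 − 2(q_{Nadir} + q_{Mesa})) − 51q_{Nadir} − q_{Nadir}².
∂π/∂q_{Nadir} = 241.9 − 6q_{Nadir} − 2q_{Mesa} = 0, so q_{Nadir} = 2419/60 − (1/3)q_{Mesa}.
Setting q_{Nadir} = q_{Mesa} in the reaction function: q_{Nadir} = 2419/60 − (1/3)q_{Nadir}, so q_{Nadir} = (2419/60) / (4/3) = 30.2375.
Equilibrium price: P = 292.9 − 2·60.475 = 171.95.

171.95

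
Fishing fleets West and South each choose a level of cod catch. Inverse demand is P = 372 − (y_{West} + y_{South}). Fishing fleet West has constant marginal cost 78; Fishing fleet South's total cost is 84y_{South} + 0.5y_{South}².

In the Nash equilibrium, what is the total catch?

Fishing fleet West's profit: π = y_{West}(372 − (y_{West} + y_{South})) − 78y_{West}.
∂π/∂y_{West} = 294 − 2y_{West} − y_{South} = 0, so y_{West} = 147 − 0.5y_{South}.
For South: ∂π/∂y_{South} = 288 − 3y_{South} − y_{West} = 0 ⇒ y_{South} = 96 − (1/3)y_{West}.
Plugging y_{South} into West's best response: y_{West} = 147 − 0.5(96 − (1/3)y_{West}) ⇒ (5/6)y_{West} = 99, so y_{West} = 118.8.
Then y_{South} = 96 − (1/3)·118.8 = 56.4.
Total catch: 118.8 + 56.4 = 175.2.

175.2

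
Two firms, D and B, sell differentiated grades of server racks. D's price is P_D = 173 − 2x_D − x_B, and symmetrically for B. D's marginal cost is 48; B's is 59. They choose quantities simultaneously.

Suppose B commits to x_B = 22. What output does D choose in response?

25.75

Firm D's profit: π = x_D(173 − 2x_D − x_B) − 48x_D.
∂π/∂x_D = 125 − 4x_D − x_B = 0 ⇒ x_D = 31.25 − 0.25x_B.
At x_B = 22: x_D = 31.25 − 0.25·22 = 25.75.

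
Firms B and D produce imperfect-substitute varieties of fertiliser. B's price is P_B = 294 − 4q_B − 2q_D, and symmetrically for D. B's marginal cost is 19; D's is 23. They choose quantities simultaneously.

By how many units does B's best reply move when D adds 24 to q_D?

Firm B's profit: π = q_B(294 − 4q_B − 2q_D) − 19q_B.
∂π/∂q_B = 275 − 8q_B − 2q_D = 0 ⇒ q_B = 34.375 − 0.25q_D.
The reaction-function slope is −0.25, so a 24-unit rise in q_D moves q_B by −0.25 × 24 = −6. B's best response falls — the actions are strategic substitutes.

-6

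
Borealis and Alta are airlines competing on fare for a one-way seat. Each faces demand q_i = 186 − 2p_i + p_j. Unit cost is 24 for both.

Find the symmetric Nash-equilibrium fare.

78

Borealis's profit: π = (p_{Borealis} − 24)(186 − 2p_{Borealis} + p_{Alta}).
∂π/∂p_{Borealis} = 234 − 4p_{Borealis} + p_{Alta} = 0 ⇒ p_{Borealis} = 58.5 + 0.25p_{Alta}.
Setting p_{Borealis} = p_{Alta} in the reaction function: p_{Borealis} = 58.5 + 0.25p_{Borealis}, so p_{Borealis} = 58.5 / 0.75 = 78.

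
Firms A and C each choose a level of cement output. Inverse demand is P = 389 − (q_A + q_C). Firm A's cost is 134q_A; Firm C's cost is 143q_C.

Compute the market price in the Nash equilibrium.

222

Firm A's profit: π = q_A(389 − (q_A + q_C)) − 134q_A.
∂π/∂q_A = 255 − 2q_A − q_C = 0, so q_A = 127.5 − 0.5q_C.
By the same steps for C: q_C = 123 − 0.5q_A.
Plugging q_C into A's best response: q_A = 127.5 − 0.5(123 − 0.5q_A) ⇒ 0.75q_A = 66, so q_A = 88.
Then q_C = 123 − 0.5·88 = 79.
Equilibrium price: P = 389 − 167 = 222.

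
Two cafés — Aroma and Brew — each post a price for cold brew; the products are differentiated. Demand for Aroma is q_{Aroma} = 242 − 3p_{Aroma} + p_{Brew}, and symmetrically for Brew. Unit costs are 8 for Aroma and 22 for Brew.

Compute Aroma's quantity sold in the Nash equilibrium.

139.2

Aroma's profit: π = (p_{Aroma} − 8)(242 − 3p_{Aroma} + p_{Brew}).
∂π/∂p_{Aroma} = 266 − 6p_{Aroma} + p_{Brew} = 0 ⇒ p_{Aroma} = 133/3 + (1/6)p_{Brew}.
Similarly p_{Brew} = 154/3 + (1/6)p_{Aroma}.
Plugging p_{Brew} into Aroma's best response: p_{Aroma} = 133/3 + (1/6)(154/3 + (1/6)p_{Aroma}) ⇒ (35/36)p_{Aroma} = 476/9, so p_{Aroma} = 54.4.
Then p_{Brew} = 154/3 + (1/6)·54.4 = 60.4.
q_{Aroma} = 242 − 3·54.4 + 60.4 = 139.2.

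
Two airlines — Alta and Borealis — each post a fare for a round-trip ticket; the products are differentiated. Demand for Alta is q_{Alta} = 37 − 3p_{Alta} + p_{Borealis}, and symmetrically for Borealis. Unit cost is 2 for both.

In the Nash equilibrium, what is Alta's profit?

Alta's profit: π = (p_{Alta} − 2)(37 − 3p_{Alta} + p_{Borealis}).
∂π/∂p_{Alta} = 43 − 6p_{Alta} + p_{Borealis} = 0 ⇒ p_{Alta} = 43/6 + (1/6)p_{Borealis}.
Setting p_{Alta} = p_{Borealis} in the reaction function: p_{Alta} = 43/6 + (1/6)p_{Alta}, so p_{Alta} = (43/6) / (5/6) = 8.6.
q_{Alta} = 37 − 3·8.6 + 8.6 = 19.8.
Profit = (8.6 − 2)·19.8 = 130.68.

130.68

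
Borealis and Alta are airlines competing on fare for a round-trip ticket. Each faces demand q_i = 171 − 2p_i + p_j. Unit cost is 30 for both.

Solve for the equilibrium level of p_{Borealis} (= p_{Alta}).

Borealis's profit: π = (p_{Borealis} − 30)(171 − 2p_{Borealis} + p_{Alta}).
∂π/∂p_{Borealis} = 231 − 4p_{Borealis} + p_{Alta} = 0 ⇒ p_{Borealis} = 57.75 + 0.25p_{Alta}.
Setting p_{Borealis} = p_{Alta} in the reaction function: p_{Borealis} = 57.75 + 0.25p_{Borealis}, so p_{Borealis} = 57.75 / 0.75 = 77.

77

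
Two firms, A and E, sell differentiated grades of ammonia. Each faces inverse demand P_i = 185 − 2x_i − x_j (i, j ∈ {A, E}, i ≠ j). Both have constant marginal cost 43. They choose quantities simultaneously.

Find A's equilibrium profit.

Firm A's profit: π = x_A(185 − 2x_A − x_E) − 43x_A.
∂π/∂x_A = 142 − 4x_A − x_E = 0 ⇒ x_A = 35.5 − 0.25x_E.
By symmetry x_E = x_A; substituting into the reaction function, 1.25x_A = 35.5 and x_A = 28.4.
P_A = 185 − 2·28.4 − 28.4 = 99.8.
Profit = (99.8 − 43)·28.4 = 1613.12.

1613.12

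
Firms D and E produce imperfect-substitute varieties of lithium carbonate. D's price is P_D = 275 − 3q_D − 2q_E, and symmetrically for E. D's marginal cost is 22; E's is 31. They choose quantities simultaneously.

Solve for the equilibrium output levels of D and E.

32.1875, 29.9375

Firm D's profit: π = q_D(275 − 3q_D − 2q_E) − 22q_D.
∂π/∂q_D = 253 − 6q_D − 2q_E = 0 ⇒ q_D = 253/6 − (1/3)q_E.
Similarly q_E = 122/3 − (1/3)q_D.
Solving the two reaction functions simultaneously: (1 − (−1/3)(−1/3))q_D = 253/6 − (1/3)·(122/3), so (8/9)q_D = 515/18 and q_D = 32.1875.
Then q_E = 122/3 − (1/3)·32.1875 = 29.9375.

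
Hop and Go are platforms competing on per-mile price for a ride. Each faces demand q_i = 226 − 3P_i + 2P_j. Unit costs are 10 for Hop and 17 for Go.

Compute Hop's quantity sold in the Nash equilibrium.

165.9375

Hop's profit: π = (P_{Hop} − 10)(226 − 3P_{Hop} + 2P_{Go}).
∂π/∂P_{Hop} = 256 − 6P_{Hop} + 2P_{Go} = 0 ⇒ P_{Hop} = 128/3 + (1/3)P_{Go}.
Similarly P_{Go} = 277/6 + (1/3)P_{Hop}.
Plugging P_{Go} into Hop's best response: P_{Hop} = 128/3 + (1/3)(277/6 + (1/3)P_{Hop}) ⇒ (8/9)P_{Hop} = 1045/18, so P_{Hop} = 65.3125.
Then P_{Go} = 277/6 + (1/3)·65.3125 = 67.9375.
q_{Hop} = 226 − 3·65.3125 + 2·67.9375 = 165.9375.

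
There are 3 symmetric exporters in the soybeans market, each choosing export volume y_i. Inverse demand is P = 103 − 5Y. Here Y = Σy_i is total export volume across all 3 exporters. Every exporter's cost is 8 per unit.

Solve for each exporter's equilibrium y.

4.75

A representative exporter's profit is π_i = y_i(103 − 5Y) − 8y_i, with Y = y_i + Σ_{j≠i} y_j.
First-order condition: 95 − 10y_i − 5Σ_{j≠i} y_j = 0.
Imposing symmetry (y_j = y for all j) turns Σ_{j≠i} y_j into 2y, so 95 = 20y and y = 4.75.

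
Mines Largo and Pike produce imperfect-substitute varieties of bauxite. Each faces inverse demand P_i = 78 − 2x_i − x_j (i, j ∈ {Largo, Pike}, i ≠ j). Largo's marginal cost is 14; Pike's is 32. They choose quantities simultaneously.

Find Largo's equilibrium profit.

Mine Largo's profit: π = x_{Largo}(78 − 2x_{Largo} − x_{Pike}) − 14x_{Largo}.
∂π/∂x_{Largo} = 64 − 4x_{Largo} − x_{Pike} = 0 ⇒ x_{Largo} = 16 − 0.25x_{Pike}.
Similarly x_{Pike} = 11.5 − 0.25x_{Largo}.
Solving the two reaction functions simultaneously: (1 − (−0.25)(−0.25))x_{Largo} = 16 − 0.25·11.5, so 0.9375x_{Largo} = 13.125 and x_{Largo} = 14.
Then x_{Pike} = 11.5 − 0.25·14 = 8.
P_{Largo} = 78 − 2·14 − 8 = 42.
Profit = (42 − 14)·14 = 392.

392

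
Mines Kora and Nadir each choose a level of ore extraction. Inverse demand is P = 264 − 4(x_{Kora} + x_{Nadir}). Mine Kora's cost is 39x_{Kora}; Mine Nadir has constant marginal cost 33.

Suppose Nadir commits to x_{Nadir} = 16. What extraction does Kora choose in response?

Mine Kora's profit: π = x_{Kora}(264 − 4(x_{Kora} + x_{Nadir})) − 39x_{Kora}.
∂π/∂x_{Kora} = 225 − 8x_{Kora} − 4x_{Nadir} = 0, so x_{Kora} = 28.125 − 0.5x_{Nadir}.
At x_{Nadir} = 16: x_{Kora} = 28.125 − 0.5·16 = 20.125.

20.125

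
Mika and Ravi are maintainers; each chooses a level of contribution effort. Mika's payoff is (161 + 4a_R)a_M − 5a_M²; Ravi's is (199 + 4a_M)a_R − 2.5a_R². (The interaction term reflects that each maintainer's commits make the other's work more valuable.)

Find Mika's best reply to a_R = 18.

Expanding Mika's payoff: 161a_M + 4a_Ra_M − 5a_M².
∂π/∂a_M = 161 + 4a_R − 10a_M = 0, so a_M = 16.1 + 0.4a_R.
At a_R = 18: a_M = 16.1 + 0.4·18 = 23.3.

23.3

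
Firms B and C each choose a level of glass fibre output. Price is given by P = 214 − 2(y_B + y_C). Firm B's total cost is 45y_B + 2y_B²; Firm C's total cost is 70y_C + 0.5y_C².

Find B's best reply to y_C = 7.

19.375

Firm B's profit: π = y_B(214 − 2(y_B + y_C)) − 45y_B − 2y_B².
∂π/∂y_B = 169 − 8y_B − 2y_C = 0, so y_B = 21.125 − 0.25y_C.
At y_C = 7: y_B = 21.125 − 0.25·7 = 19.375.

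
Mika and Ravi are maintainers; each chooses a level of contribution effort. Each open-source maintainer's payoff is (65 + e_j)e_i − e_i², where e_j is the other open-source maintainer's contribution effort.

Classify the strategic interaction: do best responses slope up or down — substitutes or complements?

strategic complements

Mika's payoff is (65 + e_R)e_M − e_M².
∂π/∂e_M = 65 + e_R − 2e_M = 0, so e_M = 32.5 + 0.5e_R.
The best-response slope de_M/de_R = 0.5 > 0: the reaction function is upward-sloping, so the choices are strategic complements.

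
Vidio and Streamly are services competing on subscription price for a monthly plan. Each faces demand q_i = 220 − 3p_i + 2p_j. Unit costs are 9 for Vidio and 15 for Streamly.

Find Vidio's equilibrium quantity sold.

Vidio's profit: π = (p_{Vidio} − 9)(220 − 3p_{Vidio} + 2p_{Streamly}).
∂π/∂p_{Vidio} = 247 − 6p_{Vidio} + 2p_{Streamly} = 0 ⇒ p_{Vidio} = 247/6 + (1/3)p_{Streamly}.
Similarly p_{Streamly} = 265/6 + (1/3)p_{Vidio}.
Solving the two reaction functions simultaneously: (1 − (1/3)(1/3))p_{Vidio} = 247/6 + (1/3)·(265/6), so (8/9)p_{Vidio} = 503/9 and p_{Vidio} = 62.875.
Then p_{Streamly} = 265/6 + (1/3)·62.875 = 65.125.
q_{Vidio} = 220 − 3·62.875 + 2·65.125 = 161.625.

161.625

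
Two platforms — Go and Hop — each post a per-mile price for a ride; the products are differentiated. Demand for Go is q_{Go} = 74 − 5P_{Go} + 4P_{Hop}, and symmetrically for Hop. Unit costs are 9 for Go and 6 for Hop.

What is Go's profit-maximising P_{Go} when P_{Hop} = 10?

Go's profit: π = (P_{Go} − 9)(74 − 5P_{Go} + 4P_{Hop}).
∂π/∂P_{Go} = 119 − 10P_{Go} + 4P_{Hop} = 0 ⇒ P_{Go} = 11.9 + 0.4P_{Hop}.
At P_{Hop} = 10: P_{Go} = 11.9 + 0.4·10 = 15.9.

15.9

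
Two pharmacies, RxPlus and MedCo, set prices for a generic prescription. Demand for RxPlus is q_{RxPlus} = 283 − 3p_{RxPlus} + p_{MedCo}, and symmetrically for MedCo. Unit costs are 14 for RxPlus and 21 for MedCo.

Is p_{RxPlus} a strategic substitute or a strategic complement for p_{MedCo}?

strategic complements

RxPlus's profit: π = (p_{RxPlus} − 14)(283 − 3p_{RxPlus} + p_{MedCo}).
∂π/∂p_{RxPlus} = 325 − 6p_{RxPlus} + p_{MedCo} = 0 ⇒ p_{RxPlus} = 325/6 + (1/6)p_{MedCo}.
The best-response slope dp_{RxPlus}/dp_{MedCo} = 1/6 > 0: the reaction function is upward-sloping, so the choices are strategic complements.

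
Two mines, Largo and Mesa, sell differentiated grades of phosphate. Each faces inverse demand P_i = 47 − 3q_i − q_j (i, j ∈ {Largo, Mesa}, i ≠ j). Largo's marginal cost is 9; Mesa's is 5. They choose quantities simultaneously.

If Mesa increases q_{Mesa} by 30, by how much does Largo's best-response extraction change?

Mine Largo's profit: π = q_{Largo}(47 − 3q_{Largo} − q_{Mesa}) − 9q_{Largo}.
∂π/∂q_{Largo} = 38 − 6q_{Largo} − q_{Mesa} = 0 ⇒ q_{Largo} = 19/3 − (1/6)q_{Mesa}.
The reaction-function slope is −1/6, so a 30-unit rise in q_{Mesa} moves q_{Largo} by −1/6 × 30 = −5. Largo's best response falls — the actions are strategic substitutes.

-5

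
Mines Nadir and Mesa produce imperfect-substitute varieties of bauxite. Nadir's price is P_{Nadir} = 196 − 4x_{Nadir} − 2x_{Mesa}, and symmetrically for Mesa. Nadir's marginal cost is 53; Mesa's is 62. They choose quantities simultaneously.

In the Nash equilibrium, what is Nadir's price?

Mine Nadir's profit: π = x_{Nadir}(196 − 4x_{Nadir} − 2x_{Mesa}) − 53x_{Nadir}.
∂π/∂x_{Nadir} = 143 − 8x_{Nadir} − 2x_{Mesa} = 0 ⇒ x_{Nadir} = 17.875 − 0.25x_{Mesa}.
Similarly x_{Mesa} = 16.75 − 0.25x_{Nadir}.
Substituting the second reaction function into the first: x_{Nadir} = 17.875 − 0.25(16.75 − 0.25x_{Nadir}), which gives 0.9375x_{Nadir} = 13.6875 ⇒ x_{Nadir} = 14.6.
Then x_{Mesa} = 16.75 − 0.25·14.6 = 13.1.
P_{Nadir} = 196 − 4·14.6 − 2·13.1 = 111.4.

111.4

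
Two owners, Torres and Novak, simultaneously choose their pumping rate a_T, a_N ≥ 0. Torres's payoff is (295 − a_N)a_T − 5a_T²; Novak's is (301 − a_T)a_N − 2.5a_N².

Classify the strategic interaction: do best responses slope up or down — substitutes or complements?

Expanding Torres's payoff: 295a_T − a_Na_T − 5a_T².
∂π/∂a_T = 295 − a_N − 10a_T = 0, so a_T = 29.5 − 0.1a_N.
The best-response slope da_T/da_N = −0.1 < 0: the reaction function is downward-sloping, so the choices are strategic substitutes.

strategic substitutes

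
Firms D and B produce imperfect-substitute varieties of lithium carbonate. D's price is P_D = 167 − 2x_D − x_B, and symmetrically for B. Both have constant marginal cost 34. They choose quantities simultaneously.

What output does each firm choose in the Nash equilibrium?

Firm D's profit: π = x_D(167 − 2x_D − x_B) − 34x_D.
∂π/∂x_D = 133 − 4x_D − x_B = 0 ⇒ x_D = 33.25 − 0.25x_B.
By symmetry x_B = x_D; substituting into the reaction function, 1.25x_D = 33.25 and x_D = 26.6.

26.6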